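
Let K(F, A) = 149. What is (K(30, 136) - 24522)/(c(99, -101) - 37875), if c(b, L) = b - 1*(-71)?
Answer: 24373/37705 ≈ 0.64641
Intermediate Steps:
c(b, L) = 71 + b (c(b, L) = b + 71 = 71 + b)
(K(30, 136) - 24522)/(c(99, -101) - 37875) = (149 - 24522)/((71 + 99) - 37875) = -24373/(170 - 37875) = -24373/(-37705) = -24373*(-1/37705) = 24373/37705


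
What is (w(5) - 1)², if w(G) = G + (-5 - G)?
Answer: 36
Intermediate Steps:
w(G) = -5
(w(5) - 1)² = (-5 - 1)² = (-6)² = 36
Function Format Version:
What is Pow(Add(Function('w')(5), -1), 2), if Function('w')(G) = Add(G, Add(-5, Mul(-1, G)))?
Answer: 36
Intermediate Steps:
Function('w')(G) = -5
Pow(Add(Function('w')(5), -1), 2) = Pow(Add(-5, -1), 2) = Pow(-6, 2) = 36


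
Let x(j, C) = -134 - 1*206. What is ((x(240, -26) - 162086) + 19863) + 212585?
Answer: 70022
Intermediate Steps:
x(j, C) = -340 (x(j, C) = -134 - 206 = -340)
((x(240, -26) - 162086) + 19863) + 212585 = ((-340 - 162086) + 19863) + 212585 = (-162426 + 19863) + 212585 = -142563 + 212585 = 70022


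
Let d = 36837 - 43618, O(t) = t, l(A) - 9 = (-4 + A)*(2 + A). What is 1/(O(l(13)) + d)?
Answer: -1/6637 ≈ -0.00015067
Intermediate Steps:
l(A) = 9 + (-4 + A)*(2 + A)
d = -6781
1/(O(l(13)) + d) = 1/((1 + 13**2 - 2*13) - 6781) = 1/((1 + 169 - 26) - 6781) = 1/(144 - 6781) = 1/(-6637) = -1/6637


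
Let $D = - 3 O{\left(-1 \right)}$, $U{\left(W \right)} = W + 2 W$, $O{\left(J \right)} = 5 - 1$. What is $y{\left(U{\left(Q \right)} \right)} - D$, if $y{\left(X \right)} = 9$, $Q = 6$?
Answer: $21$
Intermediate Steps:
$O{\left(J \right)} = 4$ ($O{\left(J \right)} = 5 - 1 = 4$)
$U{\left(W \right)} = 3 W$
$D = -12$ ($D = \left(-3\right) 4 = -12$)
$y{\left(U{\left(Q \right)} \right)} - D = 9 - -12 = 9 + 12 = 21$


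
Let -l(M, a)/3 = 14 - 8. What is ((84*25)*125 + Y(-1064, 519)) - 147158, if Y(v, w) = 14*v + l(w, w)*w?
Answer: 91104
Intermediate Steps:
l(M, a) = -18 (l(M, a) = -3*(14 - 8) = -3*6 = -18)
Y(v, w) = -18*w + 14*v (Y(v, w) = 14*v - 18*w = -18*w + 14*v)
((84*25)*125 + Y(-1064, 519)) - 147158 = ((84*25)*125 + (-18*519 + 14*(-1064))) - 147158 = (2100*125 + (-9342 - 14896)) - 147158 = (262500 - 24238) - 147158 = 238262 - 147158 = 91104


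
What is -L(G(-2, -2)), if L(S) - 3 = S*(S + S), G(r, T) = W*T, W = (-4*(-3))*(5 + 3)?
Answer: -73731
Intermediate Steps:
W = 96 (W = 12*8 = 96)
G(r, T) = 96*T
L(S) = 3 + 2*S² (L(S) = 3 + S*(S + S) = 3 + S*(2*S) = 3 + 2*S²)
-L(G(-2, -2)) = -(3 + 2*(96*(-2))²) = -(3 + 2*(-192)²) = -(3 + 2*36864) = -(3 + 73728) = -1*73731 = -73731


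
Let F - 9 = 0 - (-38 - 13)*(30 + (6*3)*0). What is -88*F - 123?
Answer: -135555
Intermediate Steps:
F = 1539 (F = 9 + (0 - (-38 - 13)*(30 + (6*3)*0)) = 9 + (0 - (-51)*(30 + 18*0)) = 9 + (0 - (-51)*(30 + 0)) = 9 + (0 - (-51)*30) = 9 + (0 - 1*(-1530)) = 9 + (0 + 1530) = 9 + 1530 = 1539)
-88*F - 123 = -88*1539 - 123 = -135432 - 123 = -135555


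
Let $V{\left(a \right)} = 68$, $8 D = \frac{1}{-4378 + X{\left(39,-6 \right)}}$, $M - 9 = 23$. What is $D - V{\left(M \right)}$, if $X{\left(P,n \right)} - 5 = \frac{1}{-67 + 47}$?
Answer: $- \frac{11894701}{174922} \approx -68.0$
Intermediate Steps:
$M = 32$ ($M = 9 + 23 = 32$)
$X{\left(P,n \right)} = \frac{99}{20}$ ($X{\left(P,n \right)} = 5 + \frac{1}{-67 + 47} = 5 + \frac{1}{-20} = 5 - \frac{1}{20} = \frac{99}{20}$)
$D = - \frac{5}{174922}$ ($D = \frac{1}{8 \left(-4378 + \frac{99}{20}\right)} = \frac{1}{8 \left(- \frac{87461}{20}\right)} = \frac{1}{8} \left(- \frac{20}{87461}\right) = - \frac{5}{174922} \approx -2.8584 \cdot 10^{-5}$)
$D - V{\left(M \right)} = - \frac{5}{174922} - 68 = - \frac{11894701}{174922}$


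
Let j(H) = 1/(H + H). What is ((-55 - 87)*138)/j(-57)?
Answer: 2233944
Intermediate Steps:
j(H) = 1/(2*H)
((-55 - 87)*138)/j(-57) = ((-55 - 87)*138)/(((½)/(-57))) = (-142*138)/(((½)*(-1/57))) = -19596/(-1/114) = -19596*(-114) = 2233944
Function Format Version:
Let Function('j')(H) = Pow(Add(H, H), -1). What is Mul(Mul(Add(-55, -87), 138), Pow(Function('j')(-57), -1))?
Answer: 2233944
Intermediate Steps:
Function('j')(H) = Mul(Rational(1, 2), Pow(H, -1)) (Function('j')(H) = Pow(Mul(2, H), -1) = Mul(Rational(1, 2), Pow(H, -1)))
Mul(Mul(Add(-55, -87), 138), Pow(Function('j')(-57), -1)) = Mul(Mul(Add(-55, -87), 138), Pow(Mul(Rational(1, 2), Pow(-57, -1)), -1)) = Mul(Mul(-142, 138), Pow(Mul(Rational(1, 2), Rational(-1, 57)), -1)) = Mul(-19596, Pow(Rational(-1, 114), -1)) = Mul(-19596, -114) = 2233944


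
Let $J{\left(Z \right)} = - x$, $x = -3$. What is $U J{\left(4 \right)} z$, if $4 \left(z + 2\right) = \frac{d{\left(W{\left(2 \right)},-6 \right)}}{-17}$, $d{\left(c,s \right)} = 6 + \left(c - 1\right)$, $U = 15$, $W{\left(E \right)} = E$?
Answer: $- \frac{6435}{68} \approx -94.632$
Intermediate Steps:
$d{\left(c,s \right)} = 5 + c$ ($d{\left(c,s \right)} = 6 + \left(-1 + c\right) = 5 + c$)
$J{\left(Z \right)} = 3$ ($J{\left(Z \right)} = \left(-1\right) \left(-3\right) = 3$)
$z = - \frac{143}{68}$ ($z = -2 + \frac{\left(5 + 2\right) \frac{1}{-17}}{4} = -2 + \frac{7 \left(- \frac{1}{17}\right)}{4} = -2 + \frac{1}{4} \left(- \frac{7}{17}\right) = -2 - \frac{7}{68} = - \frac{143}{68} \approx -2.1029$)
$U J{\left(4 \right)} z = 15 \cdot 3 \left(- \frac{143}{68}\right) = 45 \left(- \frac{143}{68}\right) = - \frac{6435}{68}$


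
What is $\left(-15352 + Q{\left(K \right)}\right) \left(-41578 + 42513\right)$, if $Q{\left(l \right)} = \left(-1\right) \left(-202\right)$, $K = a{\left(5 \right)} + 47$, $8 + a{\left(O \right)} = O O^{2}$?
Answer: $-14165250$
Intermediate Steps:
$a{\left(O \right)} = -8 + O^{3}$ ($a{\left(O \right)} = -8 + O O^{2} = -8 + O^{3}$)
$K = 164$ ($K = \left(-8 + 5^{3}\right) + 47 = \left(-8 + 125\right) + 47 = 117 + 47 = 164$)
$Q{\left(l \right)} = 202$
$\left(-15352 + Q{\left(K \right)}\right) \left(-41578 + 42513\right) = \left(-15352 + 202\right) \left(-41578 + 42513\right) = \left(-15150\right) 935 = -14165250$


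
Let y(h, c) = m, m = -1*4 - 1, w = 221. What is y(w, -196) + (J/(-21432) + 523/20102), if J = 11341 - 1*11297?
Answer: -7051993/1417191 ≈ -4.9760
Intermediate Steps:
J = 44 (J = 11341 - 11297 = 44)
m = -5 (m = -4 - 1 = -5)
y(h, c) = -5
y(w, -196) + (J/(-21432) + 523/20102) = -5 + (44/(-21432) + 523/20102) = -5 + (44*(-1/21432) + 523*(1/20102)) = -5 + (-11/5358 + 523/20102) = -5 + 33962/1417191 = -7051993/1417191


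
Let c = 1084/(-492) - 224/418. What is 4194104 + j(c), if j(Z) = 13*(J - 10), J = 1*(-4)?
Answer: 4193922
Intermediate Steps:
J = -4
c = -70415/25707 (c = 1084*(-1/492) - 224*1/418 = -271/123 - 112/209 = -70415/25707 ≈ -2.7391)
j(Z) = -182 (j(Z) = 13*(-4 - 10) = 13*(-14) = -182)
4194104 + j(c) = 4194104 - 182 = 4193922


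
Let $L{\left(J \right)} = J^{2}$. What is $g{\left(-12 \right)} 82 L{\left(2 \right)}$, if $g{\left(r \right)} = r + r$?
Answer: $-7872$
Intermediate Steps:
$g{\left(r \right)} = 2 r$
$g{\left(-12 \right)} 82 L{\left(2 \right)} = 2 \left(-12\right) 82 \cdot 2^{2} = \left(-24\right) 82 \cdot 4 = \left(-1968\right) 4 = -7872$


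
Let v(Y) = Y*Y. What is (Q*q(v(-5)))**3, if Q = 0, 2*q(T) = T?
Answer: 0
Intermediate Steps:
v(Y) = Y**2
q(T) = T/2
(Q*q(v(-5)))**3 = (0*((1/2)*(-5)**2))**3 = (0*((1/2)*25))**3 = (0*(25/2))**3 = 0**3 = 0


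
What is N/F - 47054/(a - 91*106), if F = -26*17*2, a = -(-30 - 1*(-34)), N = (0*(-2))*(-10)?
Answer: 23527/4825 ≈ 4.8761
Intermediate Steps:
N = 0 (N = 0*(-10) = 0)
a = -4 (a = -(-30 + 34) = -1*4 = -4)
F = -884 (F = -442*2 = -884)
N/F - 47054/(a - 91*106) = 0/(-884) - 47054/(-4 - 91*106) = 0*(-1/884) - 47054/(-4 - 9646) = 0 - 47054/(-9650) = 0 - 47054*(-1/9650) = 0 + 23527/4825 = 23527/4825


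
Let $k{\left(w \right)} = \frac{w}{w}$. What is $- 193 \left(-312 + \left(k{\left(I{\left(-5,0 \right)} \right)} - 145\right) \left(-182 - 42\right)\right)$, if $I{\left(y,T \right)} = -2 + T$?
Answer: $-6165192$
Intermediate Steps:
$k{\left(w \right)} = 1$
$- 193 \left(-312 + \left(k{\left(I{\left(-5,0 \right)} \right)} - 145\right) \left(-182 - 42\right)\right) = - 193 \left(-312 + \left(1 - 145\right) \left(-182 - 42\right)\right) = - 193 \left(-312 - -32256\right) = - 193 \left(-312 + 32256\right) = \left(-193\right) 31944 = -6165192$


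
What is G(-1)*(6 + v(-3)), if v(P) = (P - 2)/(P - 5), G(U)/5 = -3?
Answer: -795/8 ≈ -99.375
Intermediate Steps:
G(U) = -15 (G(U) = 5*(-3) = -15)
v(P) = (-2 + P)/(-5 + P)
G(-1)*(6 + v(-3)) = -15*(6 + (-2 - 3)/(-5 - 3)) = -15*(6 - 5/(-8)) = -15*(6 - ⅛*(-5)) = -15*(6 + 5/8) = -15*53/8 = -795/8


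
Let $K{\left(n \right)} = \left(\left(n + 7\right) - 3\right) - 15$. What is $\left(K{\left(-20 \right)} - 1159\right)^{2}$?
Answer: $1416100$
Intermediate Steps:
$K{\left(n \right)} = -11 + n$ ($K{\left(n \right)} = \left(\left(7 + n\right) - 3\right) - 15 = \left(4 + n\right) - 15 = -11 + n$)
$\left(K{\left(-20 \right)} - 1159\right)^{2} = \left(\left(-11 - 20\right) - 1159\right)^{2} = \left(-31 - 1159\right)^{2} = \left(-1190\right)^{2} = 1416100$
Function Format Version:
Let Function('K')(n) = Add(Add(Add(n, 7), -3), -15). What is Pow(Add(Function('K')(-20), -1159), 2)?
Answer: 1416100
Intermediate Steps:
Function('K')(n) = Add(-11, n) (Function('K')(n) = Add(Add(Add(7, n), -3), -15) = Add(Add(4, n), -15) = Add(-11, n))
Pow(Add(Function('K')(-20), -1159), 2) = Pow(Add(Add(-11, -20), -1159), 2) = Pow(Add(-31, -1159), 2) = Pow(-1190, 2) = 1416100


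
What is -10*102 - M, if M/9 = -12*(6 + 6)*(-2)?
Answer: -3612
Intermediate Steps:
M = 2592 (M = 9*(-12*(6 + 6)*(-2)) = 9*(-12*12*(-2)) = 9*(-144*(-2)) = 9*288 = 2592)
-10*102 - M = -10*102 - 1*2592 = -1020 - 2592 = -3612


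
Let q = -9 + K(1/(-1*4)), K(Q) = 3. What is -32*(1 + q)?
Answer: 160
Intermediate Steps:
q = -6 (q = -9 + 3 = -6)
-32*(1 + q) = -32*(1 - 6) = -32*(-5) = 160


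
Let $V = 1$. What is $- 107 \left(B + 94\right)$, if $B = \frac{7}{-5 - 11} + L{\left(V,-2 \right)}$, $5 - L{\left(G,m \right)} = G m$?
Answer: $- \frac{172163}{16} \approx -10760.0$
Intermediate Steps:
$L{\left(G,m \right)} = 5 - G m$
$B = \frac{105}{16}$ ($B = \frac{7}{-5 - 11} + \left(5 - 1 \left(-2\right)\right) = \frac{7}{-16} + \left(5 + 2\right) = 7 \left(- \frac{1}{16}\right) + 7 = - \frac{7}{16} + 7 = \frac{105}{16} \approx 6.5625$)
$- 107 \left(B + 94\right) = - 107 \left(\frac{105}{16} + 94\right) = \left(-107\right) \frac{1609}{16} = - \frac{172163}{16}$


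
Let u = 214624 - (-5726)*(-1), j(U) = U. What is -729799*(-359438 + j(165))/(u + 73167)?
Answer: 37456725161/40295 ≈ 9.2956e+5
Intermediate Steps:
u = 208898 (u = 214624 - 1*5726 = 214624 - 5726 = 208898)
-729799*(-359438 + j(165))/(u + 73167) = -729799*(-359438 + 165)/(208898 + 73167) = -729799/(282065/(-359273)) = -729799/(282065*(-1/359273)) = -729799/(-282065/359273) = -729799*(-359273/282065) = 37456725161/40295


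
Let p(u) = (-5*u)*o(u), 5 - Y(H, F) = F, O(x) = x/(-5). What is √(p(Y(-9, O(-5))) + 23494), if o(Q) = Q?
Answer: √23414 ≈ 153.02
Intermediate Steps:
O(x) = -x/5 (O(x) = x*(-⅕) = -x/5)
Y(H, F) = 5 - F
p(u) = -5*u² (p(u) = (-5*u)*u = -5*u²)
√(p(Y(-9, O(-5))) + 23494) = √(-5*(5 - (-1)*(-5)/5)² + 23494) = √(-5*(5 - 1*1)² + 23494) = √(-5*(5 - 1)² + 23494) = √(-5*4² + 23494) = √(-5*16 + 23494) = √(-80 + 23494) = √23414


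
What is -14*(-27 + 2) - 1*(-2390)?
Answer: 2740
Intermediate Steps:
-14*(-27 + 2) - 1*(-2390) = -14*(-25) + 2390 = 350 + 2390 = 2740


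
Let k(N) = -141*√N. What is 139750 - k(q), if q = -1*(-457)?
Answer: 139750 + 141*√457 ≈ 1.4276e+5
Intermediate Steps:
q = 457
139750 - k(q) = 139750 - (-141)*√457 = 139750 + 141*√457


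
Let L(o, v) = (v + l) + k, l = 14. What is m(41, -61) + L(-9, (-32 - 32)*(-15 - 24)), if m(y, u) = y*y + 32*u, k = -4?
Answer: 2235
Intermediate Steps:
L(o, v) = 10 + v (L(o, v) = (v + 14) - 4 = (14 + v) - 4 = 10 + v)
m(y, u) = y² + 32*u
m(41, -61) + L(-9, (-32 - 32)*(-15 - 24)) = (41² + 32*(-61)) + (10 + (-32 - 32)*(-15 - 24)) = (1681 - 1952) + (10 - 64*(-39)) = -271 + (10 + 2496) = -271 + 2506 = 2235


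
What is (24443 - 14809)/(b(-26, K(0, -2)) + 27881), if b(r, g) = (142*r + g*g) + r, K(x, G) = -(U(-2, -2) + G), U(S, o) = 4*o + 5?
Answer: 4817/12094 ≈ 0.39830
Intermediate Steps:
U(S, o) = 5 + 4*o
K(x, G) = 3 - G (K(x, G) = -((5 + 4*(-2)) + G) = -((5 - 8) + G) = -(-3 + G) = 3 - G)
b(r, g) = g² + 143*r (b(r, g) = (142*r + g²) + r = (g² + 142*r) + r = g² + 143*r)
(24443 - 14809)/(b(-26, K(0, -2)) + 27881) = (24443 - 14809)/(((3 - 1*(-2))² + 143*(-26)) + 27881) = 9634/(((3 + 2)² - 3718) + 27881) = 9634/((5² - 3718) + 27881) = 9634/((25 - 3718) + 27881) = 9634/(-3693 + 27881) = 9634/24188 = 9634*(1/24188) = 4817/12094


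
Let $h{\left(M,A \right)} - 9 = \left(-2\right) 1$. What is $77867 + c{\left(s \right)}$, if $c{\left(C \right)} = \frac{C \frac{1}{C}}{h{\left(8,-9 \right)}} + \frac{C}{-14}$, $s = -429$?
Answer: $\frac{1090569}{14} \approx 77898.0$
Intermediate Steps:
$h{\left(M,A \right)} = 7$ ($h{\left(M,A \right)} = 9 - 2 = 7$)
$c{\left(C \right)} = \frac{1}{7} - \frac{C}{14}$ ($c{\left(C \right)} = \frac{C \frac{1}{C}}{7} + \frac{C}{-14} = 1 \cdot \frac{1}{7} + C \left(- \frac{1}{14}\right) = \frac{1}{7} - \frac{C}{14}$)
$77867 + c{\left(s \right)} = 77867 + \left(\frac{1}{7} - - \frac{429}{14}\right) = 77867 + \left(\frac{1}{7} + \frac{429}{14}\right) = 77867 + \frac{431}{14} = \frac{1090569}{14}$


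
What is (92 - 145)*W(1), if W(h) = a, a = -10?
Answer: 530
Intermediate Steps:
W(h) = -10
(92 - 145)*W(1) = (92 - 145)*(-10) = -53*(-10) = 530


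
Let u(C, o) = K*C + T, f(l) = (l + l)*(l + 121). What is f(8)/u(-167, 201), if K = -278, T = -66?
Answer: 258/5795 ≈ 0.044521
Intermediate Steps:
f(l) = 2*l*(121 + l) (f(l) = (2*l)*(121 + l) = 2*l*(121 + l))
u(C, o) = -66 - 278*C (u(C, o) = -278*C - 66 = -66 - 278*C)
f(8)/u(-167, 201) = (2*8*(121 + 8))/(-66 - 278*(-167)) = (2*8*129)/(-66 + 46426) = 2064/46360 = 2064*(1/46360) = 258/5795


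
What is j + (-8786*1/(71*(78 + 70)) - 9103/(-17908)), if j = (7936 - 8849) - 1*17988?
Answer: -24032433461/1271468 ≈ -18901.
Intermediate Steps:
j = -18901 (j = -913 - 17988 = -18901)
j + (-8786*1/(71*(78 + 70)) - 9103/(-17908)) = -18901 + (-8786*1/(71*(78 + 70)) - 9103/(-17908)) = -18901 + (-8786/(148*71) - 9103*(-1/17908)) = -18901 + (-8786/10508 + 9103/17908) = -18901 + (-8786*1/10508 + 9103/17908) = -18901 + (-4393/5254 + 9103/17908) = -18901 - 416793/1271468 = -24032433461/1271468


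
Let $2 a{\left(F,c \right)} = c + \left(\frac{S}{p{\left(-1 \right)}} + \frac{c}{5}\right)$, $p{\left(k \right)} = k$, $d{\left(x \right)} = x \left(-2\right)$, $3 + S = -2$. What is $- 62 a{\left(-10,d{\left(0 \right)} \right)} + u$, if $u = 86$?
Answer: $-69$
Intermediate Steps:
$S = -5$ ($S = -3 - 2 = -5$)
$d{\left(x \right)} = - 2 x$
$a{\left(F,c \right)} = \frac{5}{2} + \frac{3 c}{5}$ ($a{\left(F,c \right)} = \frac{c + \left(- \frac{5}{-1} + \frac{c}{5}\right)}{2} = \frac{c + \left(\left(-5\right) \left(-1\right) + c \frac{1}{5}\right)}{2} = \frac{c + \left(5 + \frac{c}{5}\right)}{2} = \frac{5 + \frac{6 c}{5}}{2} = \frac{5}{2} + \frac{3 c}{5}$)
$- 62 a{\left(-10,d{\left(0 \right)} \right)} + u = - 62 \left(\frac{5}{2} + \frac{3 \left(\left(-2\right) 0\right)}{5}\right) + 86 = - 62 \left(\frac{5}{2} + \frac{3}{5} \cdot 0\right) + 86 = - 62 \left(\frac{5}{2} + 0\right) + 86 = \left(-62\right) \frac{5}{2} + 86 = -155 + 86 = -69$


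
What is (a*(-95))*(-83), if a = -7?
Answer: -55195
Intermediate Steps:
(a*(-95))*(-83) = -7*(-95)*(-83) = 665*(-83) = -55195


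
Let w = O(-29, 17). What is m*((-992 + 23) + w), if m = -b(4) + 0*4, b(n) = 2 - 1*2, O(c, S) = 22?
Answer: 0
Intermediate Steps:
w = 22
b(n) = 0 (b(n) = 2 - 2 = 0)
m = 0 (m = -1*0 + 0*4 = 0 + 0 = 0)
m*((-992 + 23) + w) = 0*((-992 + 23) + 22) = 0*(-969 + 22) = 0*(-947) = 0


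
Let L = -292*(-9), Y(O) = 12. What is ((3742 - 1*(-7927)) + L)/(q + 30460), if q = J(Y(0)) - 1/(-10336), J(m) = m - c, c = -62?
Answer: 147773792/315599425 ≈ 0.46823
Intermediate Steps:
L = 2628
J(m) = 62 + m (J(m) = m - 1*(-62) = m + 62 = 62 + m)
q = 764865/10336 (q = (62 + 12) - 1/(-10336) = 74 - 1*(-1/10336) = 74 + 1/10336 = 764865/10336 ≈ 74.000)
((3742 - 1*(-7927)) + L)/(q + 30460) = ((3742 - 1*(-7927)) + 2628)/(764865/10336 + 30460) = ((3742 + 7927) + 2628)/(315599425/10336) = (11669 + 2628)*(10336/315599425) = 14297*(10336/315599425) = 147773792/315599425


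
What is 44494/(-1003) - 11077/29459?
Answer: -1321858977/29547377 ≈ -44.737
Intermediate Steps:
44494/(-1003) - 11077/29459 = 44494*(-1/1003) - 11077*1/29459 = -44494/1003 - 11077/29459 = -1321858977/29547377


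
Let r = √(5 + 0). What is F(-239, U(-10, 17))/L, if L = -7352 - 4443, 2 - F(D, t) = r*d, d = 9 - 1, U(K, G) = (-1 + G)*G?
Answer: -2/11795 + 8*√5/11795 ≈ 0.0013471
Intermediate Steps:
U(K, G) = G*(-1 + G)
d = 8
r = √5 ≈ 2.2361
F(D, t) = 2 - 8*√5 (F(D, t) = 2 - √5*8 = 2 - 8*√5)
L = -11795
F(-239, U(-10, 17))/L = (2 - 8*√5)/(-11795) = (2 - 8*√5)*(-1/11795) = -2/11795 + 8*√5/11795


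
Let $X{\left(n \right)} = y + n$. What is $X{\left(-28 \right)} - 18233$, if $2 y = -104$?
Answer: $-18313$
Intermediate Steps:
$y = -52$ ($y = \frac{1}{2} \left(-104\right) = -52$)
$X{\left(n \right)} = -52 + n$
$X{\left(-28 \right)} - 18233 = \left(-52 - 28\right) - 18233 = -80 - 18233 = -18313$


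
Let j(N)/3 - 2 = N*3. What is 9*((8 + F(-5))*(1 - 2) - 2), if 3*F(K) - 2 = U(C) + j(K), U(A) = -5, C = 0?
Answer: 36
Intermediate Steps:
j(N) = 6 + 9*N (j(N) = 6 + 3*(N*3) = 6 + 3*(3*N) = 6 + 9*N)
F(K) = 1 + 3*K (F(K) = ⅔ + (-5 + (6 + 9*K))/3 = ⅔ + (1 + 9*K)/3 = ⅔ + (⅓ + 3*K) = 1 + 3*K)
9*((8 + F(-5))*(1 - 2) - 2) = 9*((8 + (1 + 3*(-5)))*(1 - 2) - 2) = 9*((8 + (1 - 15))*(-1) - 2) = 9*((8 - 14)*(-1) - 2) = 9*(-6*(-1) - 2) = 9*(6 - 2) = 9*4 = 36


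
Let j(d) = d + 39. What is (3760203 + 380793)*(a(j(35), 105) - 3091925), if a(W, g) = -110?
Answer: -12804104566860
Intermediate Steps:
j(d) = 39 + d
(3760203 + 380793)*(a(j(35), 105) - 3091925) = (3760203 + 380793)*(-110 - 3091925) = 4140996*(-3092035) = -12804104566860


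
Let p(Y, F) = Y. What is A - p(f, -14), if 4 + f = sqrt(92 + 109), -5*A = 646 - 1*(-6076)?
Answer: -6702/5 - sqrt(201) ≈ -1354.6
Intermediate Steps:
A = -6722/5 (A = -(646 - 1*(-6076))/5 = -(646 + 6076)/5 = -1/5*6722 = -6722/5 ≈ -1344.4)
f = -4 + sqrt(201) (f = -4 + sqrt(92 + 109) = -4 + sqrt(201) ≈ 10.177)
A - p(f, -14) = -6722/5 - (-4 + sqrt(201)) = -6722/5 + (4 - sqrt(201)) = -6702/5 - sqrt(201)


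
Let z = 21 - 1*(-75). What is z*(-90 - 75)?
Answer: -15840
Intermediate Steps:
z = 96 (z = 21 + 75 = 96)
z*(-90 - 75) = 96*(-90 - 75) = 96*(-165) = -15840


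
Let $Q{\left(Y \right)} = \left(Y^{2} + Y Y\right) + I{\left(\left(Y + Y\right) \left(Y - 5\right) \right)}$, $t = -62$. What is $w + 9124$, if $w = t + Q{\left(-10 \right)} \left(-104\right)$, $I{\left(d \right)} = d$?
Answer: $-42938$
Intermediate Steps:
$Q{\left(Y \right)} = 2 Y^{2} + 2 Y \left(-5 + Y\right)$ ($Q{\left(Y \right)} = \left(Y^{2} + Y Y\right) + \left(Y + Y\right) \left(Y - 5\right) = \left(Y^{2} + Y^{2}\right) + 2 Y \left(-5 + Y\right) = 2 Y^{2} + 2 Y \left(-5 + Y\right)$)
$w = -52062$ ($w = -62 + 2 \left(-10\right) \left(-5 + 2 \left(-10\right)\right) \left(-104\right) = -62 + 2 \left(-10\right) \left(-5 - 20\right) \left(-104\right) = -62 + 2 \left(-10\right) \left(-25\right) \left(-104\right) = -62 + 500 \left(-104\right) = -62 - 52000 = -52062$)
$w + 9124 = -52062 + 9124 = -42938$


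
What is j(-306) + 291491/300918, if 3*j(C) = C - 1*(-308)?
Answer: 492103/300918 ≈ 1.6353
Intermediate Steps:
j(C) = 308/3 + C/3 (j(C) = (C - 1*(-308))/3 = (C + 308)/3 = (308 + C)/3 = 308/3 + C/3)
j(-306) + 291491/300918 = (308/3 + (⅓)*(-306)) + 291491/300918 = (308/3 - 102) + 291491*(1/300918) = ⅔ + 291491/300918 = 492103/300918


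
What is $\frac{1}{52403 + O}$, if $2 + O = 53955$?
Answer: $\frac{1}{106356} \approx 9.4024 \cdot 10^{-6}$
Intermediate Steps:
$O = 53953$ ($O = -2 + 53955 = 53953$)
$\frac{1}{52403 + O} = \frac{1}{52403 + 53953} = \frac{1}{106356}$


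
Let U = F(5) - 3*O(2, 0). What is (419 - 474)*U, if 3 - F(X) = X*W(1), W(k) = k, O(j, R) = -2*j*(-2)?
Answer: 1430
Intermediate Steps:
O(j, R) = 4*j
F(X) = 3 - X
U = -26 (U = (3 - 1*5) - 12*2 = (3 - 5) - 3*8 = -2 - 24 = -26)
(419 - 474)*U = (419 - 474)*(-26) = -55*(-26) = 1430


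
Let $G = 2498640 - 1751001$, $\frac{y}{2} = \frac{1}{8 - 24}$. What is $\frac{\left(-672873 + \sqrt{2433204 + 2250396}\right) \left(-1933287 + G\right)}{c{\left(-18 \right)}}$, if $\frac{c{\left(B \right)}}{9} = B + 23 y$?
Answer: $- \frac{709147134848}{167} + \frac{63234560 \sqrt{1301}}{167} \approx -4.2327 \cdot 10^{9}$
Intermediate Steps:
$y = - \frac{1}{8}$ ($y = \frac{2}{8 - 24} = \frac{2}{-16} = 2 \left(- \frac{1}{16}\right) = - \frac{1}{8} \approx -0.125$)
$G = 747639$ ($G = 2498640 - 1751001 = 747639$)
$c{\left(B \right)} = - \frac{207}{8} + 9 B$ ($c{\left(B \right)} = 9 \left(B + 23 \left(- \frac{1}{8}\right)\right) = 9 \left(B - \frac{23}{8}\right) = 9 \left(- \frac{23}{8} + B\right) = - \frac{207}{8} + 9 B$)
$\frac{\left(-672873 + \sqrt{2433204 + 2250396}\right) \left(-1933287 + G\right)}{c{\left(-18 \right)}} = \frac{\left(-672873 + \sqrt{2433204 + 2250396}\right) \left(-1933287 + 747639\right)}{- \frac{207}{8} + 9 \left(-18\right)} = \frac{\left(-672873 + \sqrt{4683600}\right) \left(-1185648\right)}{- \frac{207}{8} - 162} = \frac{\left(-672873 + 60 \sqrt{1301}\right) \left(-1185648\right)}{- \frac{1503}{8}} = \left(797790526704 - 71138880 \sqrt{1301}\right) \left(- \frac{8}{1503}\right) = - \frac{709147134848}{167} + \frac{63234560 \sqrt{1301}}{167}$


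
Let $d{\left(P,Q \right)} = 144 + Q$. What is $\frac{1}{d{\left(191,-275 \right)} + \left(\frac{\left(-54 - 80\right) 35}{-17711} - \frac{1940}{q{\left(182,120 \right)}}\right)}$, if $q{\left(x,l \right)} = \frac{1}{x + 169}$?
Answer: $- \frac{17711}{12062443791} \approx -1.4683 \cdot 10^{-6}$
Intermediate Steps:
$q{\left(x,l \right)} = \frac{1}{169 + x}$
$\frac{1}{d{\left(191,-275 \right)} + \left(\frac{\left(-54 - 80\right) 35}{-17711} - \frac{1940}{q{\left(182,120 \right)}}\right)} = \frac{1}{\left(144 - 275\right) + \left(\frac{\left(-54 - 80\right) 35}{-17711} - \frac{1940}{\frac{1}{169 + 182}}\right)} = \frac{1}{-131 + \left(\left(-134\right) 35 \left(- \frac{1}{17711}\right) - \frac{1940}{\frac{1}{351}}\right)} = \frac{1}{-131 - \left(- \frac{4690}{17711} + 1940 \frac{1}{\frac{1}{351}}\right)} = \frac{1}{-131 + \left(\frac{4690}{17711} - 680940\right)} = \frac{1}{-131 - \frac{12060123650}{17711}} = \frac{1}{- \frac{12062443791}{17711}} = - \frac{17711}{12062443791}$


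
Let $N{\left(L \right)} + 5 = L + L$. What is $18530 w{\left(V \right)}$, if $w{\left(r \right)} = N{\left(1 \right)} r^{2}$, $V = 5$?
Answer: $-1389750$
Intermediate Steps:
$N{\left(L \right)} = -5 + 2 L$ ($N{\left(L \right)} = -5 + \left(L + L\right) = -5 + 2 L$)
$w{\left(r \right)} = - 3 r^{2}$ ($w{\left(r \right)} = \left(-5 + 2 \cdot 1\right) r^{2} = \left(-5 + 2\right) r^{2} = - 3 r^{2}$)
$18530 w{\left(V \right)} = 18530 \left(- 3 \cdot 5^{2}\right) = 18530 \left(\left(-3\right) 25\right) = 18530 \left(-75\right) = -1389750$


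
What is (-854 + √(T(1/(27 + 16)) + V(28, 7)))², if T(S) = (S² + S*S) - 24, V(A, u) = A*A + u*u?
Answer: (36722 - √1495843)²/1849 ≈ 6.8154e+5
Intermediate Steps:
V(A, u) = A² + u²
T(S) = -24 + 2*S² (T(S) = (S² + S²) - 24 = 2*S² - 24 = -24 + 2*S²)
(-854 + √(T(1/(27 + 16)) + V(28, 7)))² = (-854 + √((-24 + 2*(1/(27 + 16))²) + (28² + 7²)))² = (-854 + √((-24 + 2*(1/43)²) + (784 + 49)))² = (-854 + √((-24 + 2*(1/43)²) + 833))² = (-854 + √((-24 + 2*(1/1849)) + 833))² = (-854 + √((-24 + 2/1849) + 833))² = (-854 + √(-44374/1849 + 833))² = (-854 + √(1495843/1849))² = (-854 + √1495843/43)²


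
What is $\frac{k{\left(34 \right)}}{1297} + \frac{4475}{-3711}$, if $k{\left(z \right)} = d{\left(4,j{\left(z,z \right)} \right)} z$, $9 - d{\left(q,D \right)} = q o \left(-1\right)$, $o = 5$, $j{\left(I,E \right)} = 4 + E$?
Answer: $- \frac{2145029}{4813167} \approx -0.44566$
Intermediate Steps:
$d{\left(q,D \right)} = 9 + 5 q$ ($d{\left(q,D \right)} = 9 - q 5 \left(-1\right) = 9 - 5 q \left(-1\right) = 9 - - 5 q = 9 + 5 q$)
$k{\left(z \right)} = 29 z$ ($k{\left(z \right)} = \left(9 + 5 \cdot 4\right) z = \left(9 + 20\right) z = 29 z$)
$\frac{k{\left(34 \right)}}{1297} + \frac{4475}{-3711} = \frac{29 \cdot 34}{1297} + \frac{4475}{-3711} = 986 \cdot \frac{1}{1297} + 4475 \left(- \frac{1}{3711}\right) = \frac{986}{1297} - \frac{4475}{3711} = - \frac{2145029}{4813167}$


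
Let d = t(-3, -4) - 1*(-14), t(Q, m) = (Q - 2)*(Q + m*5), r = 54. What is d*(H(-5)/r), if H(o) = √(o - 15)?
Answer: 43*I*√5/9 ≈ 10.683*I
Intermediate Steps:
t(Q, m) = (-2 + Q)*(Q + 5*m)
d = 129 (d = ((-3)² - 10*(-4) - 2*(-3) + 5*(-3)*(-4)) - 1*(-14) = (9 + 40 + 6 + 60) + 14 = 115 + 14 = 129)
H(o) = √(-15 + o)
d*(H(-5)/r) = 129*(√(-15 - 5)/54) = 129*(√(-20)*(1/54)) = 129*((2*I*√5)*(1/54)) = 129*(I*√5/27) = 43*I*√5/9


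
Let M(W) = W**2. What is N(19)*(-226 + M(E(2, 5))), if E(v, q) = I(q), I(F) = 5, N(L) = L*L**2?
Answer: -1378659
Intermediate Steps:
N(L) = L**3
E(v, q) = 5
N(19)*(-226 + M(E(2, 5))) = 19**3*(-226 + 5**2) = 6859*(-226 + 25) = 6859*(-201) = -1378659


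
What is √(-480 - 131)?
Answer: I*√611 ≈ 24.718*I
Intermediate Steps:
√(-480 - 131) = √(-611) = I*√611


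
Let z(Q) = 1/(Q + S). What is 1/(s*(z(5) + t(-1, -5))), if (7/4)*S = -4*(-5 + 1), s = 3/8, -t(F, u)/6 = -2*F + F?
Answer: -264/587 ≈ -0.44974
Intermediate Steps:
t(F, u) = 6*F (t(F, u) = -6*(-2*F + F) = -(-6)*F = 6*F)
s = 3/8 (s = 3*(⅛) = 3/8 ≈ 0.37500)
S = 64/7 (S = 4*(-4*(-5 + 1))/7 = 4*(-4*(-4))/7 = (4/7)*16 = 64/7 ≈ 9.1429)
z(Q) = 1/(64/7 + Q) (z(Q) = 1/(Q + 64/7) = 1/(64/7 + Q))
1/(s*(z(5) + t(-1, -5))) = 1/(3*(7/(64 + 7*5) + 6*(-1))/8) = 1/(3*(7/(64 + 35) - 6)/8) = 1/(3*(7/99 - 6)/8) = 1/((3/8)*(-587/99)) = 1/(-587/264) = -264/587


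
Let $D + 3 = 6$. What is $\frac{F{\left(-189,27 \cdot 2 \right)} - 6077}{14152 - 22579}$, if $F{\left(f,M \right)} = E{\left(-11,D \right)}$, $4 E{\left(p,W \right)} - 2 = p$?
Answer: $\frac{24317}{33708} \approx 0.7214$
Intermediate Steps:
$D = 3$ ($D = -3 + 6 = 3$)
$E{\left(p,W \right)} = \frac{1}{2} + \frac{p}{4}$
$F{\left(f,M \right)} = - \frac{9}{4}$ ($F{\left(f,M \right)} = \frac{1}{2} + \frac{1}{4} \left(-11\right) = \frac{1}{2} - \frac{11}{4} = - \frac{9}{4}$)
$\frac{F{\left(-189,27 \cdot 2 \right)} - 6077}{14152 - 22579} = \frac{- \frac{9}{4} - 6077}{14152 - 22579} = - \frac{24317}{4 \left(-8427\right)} = \left(- \frac{24317}{4}\right) \left(- \frac{1}{8427}\right) = \frac{24317}{33708}$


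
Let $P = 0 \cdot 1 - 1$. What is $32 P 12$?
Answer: $-384$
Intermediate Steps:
$P = -1$ ($P = 0 - 1 = -1$)
$32 P 12 = 32 \left(-1\right) 12 = \left(-32\right) 12 = -384$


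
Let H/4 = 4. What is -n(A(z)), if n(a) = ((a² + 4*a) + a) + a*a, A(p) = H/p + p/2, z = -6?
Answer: -323/9 ≈ -35.889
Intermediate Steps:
H = 16 (H = 4*4 = 16)
A(p) = p/2 + 16/p (A(p) = 16/p + p/2 = p/2 + 16/p)
n(a) = 2*a² + 5*a (n(a) = (a² + 5*a) + a² = 2*a² + 5*a)
-n(A(z)) = -((½)*(-6) + 16/(-6))*(5 + 2*((½)*(-6) + 16/(-6))) = -(-3 + 16*(-⅙))*(5 + 2*(-3 + 16*(-⅙))) = -(-3 - 8/3)*(5 + 2*(-3 - 8/3)) = -(-17)*(5 + 2*(-17/3))/3 = -(-17)*(5 - 34/3)/3 = -(-17)*(-19)/(3*3) = -1*323/9 = -323/9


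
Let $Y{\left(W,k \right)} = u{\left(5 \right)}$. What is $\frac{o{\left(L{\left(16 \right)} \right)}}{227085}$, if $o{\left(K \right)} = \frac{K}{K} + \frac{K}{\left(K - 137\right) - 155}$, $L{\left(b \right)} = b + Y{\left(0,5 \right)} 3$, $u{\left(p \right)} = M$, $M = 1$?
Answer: $\frac{254}{61994205} \approx 4.0972 \cdot 10^{-6}$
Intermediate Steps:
$u{\left(p \right)} = 1$
$Y{\left(W,k \right)} = 1$
$L{\left(b \right)} = 3 + b$ ($L{\left(b \right)} = b + 1 \cdot 3 = b + 3 = 3 + b$)
$o{\left(K \right)} = 1 + \frac{K}{-292 + K}$ ($o{\left(K \right)} = 1 + \frac{K}{\left(-137 + K\right) - 155} = 1 + \frac{K}{-292 + K}$)
$\frac{o{\left(L{\left(16 \right)} \right)}}{227085} = \frac{2 \frac{1}{-292 + \left(3 + 16\right)} \left(-146 + \left(3 + 16\right)\right)}{227085} = \frac{2 \left(-146 + 19\right)}{-292 + 19} \cdot \frac{1}{227085} = 2 \frac{1}{-273} \left(-127\right) \frac{1}{227085} = 2 \left(- \frac{1}{273}\right) \left(-127\right) \frac{1}{227085} = \frac{254}{273} \cdot \frac{1}{227085} = \frac{254}{61994205}$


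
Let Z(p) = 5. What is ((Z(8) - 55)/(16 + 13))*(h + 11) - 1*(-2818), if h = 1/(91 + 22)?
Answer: 9172386/3277 ≈ 2799.0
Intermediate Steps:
h = 1/113 ≈ 0.0088496
((Z(8) - 55)/(16 + 13))*(h + 11) - 1*(-2818) = ((5 - 55)/(16 + 13))*(1/113 + 11) - 1*(-2818) = -50/29*(1244/113) + 2818 = -50*1/29*(1244/113) + 2818 = -50/29*1244/113 + 2818 = -62200/3277 + 2818 = 9172386/3277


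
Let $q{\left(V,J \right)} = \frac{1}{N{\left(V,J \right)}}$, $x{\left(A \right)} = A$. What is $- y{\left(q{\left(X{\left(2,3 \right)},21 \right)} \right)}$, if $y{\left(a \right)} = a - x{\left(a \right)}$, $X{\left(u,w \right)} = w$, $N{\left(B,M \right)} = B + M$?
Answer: $0$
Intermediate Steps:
$q{\left(V,J \right)} = \frac{1}{J + V}$ ($q{\left(V,J \right)} = \frac{1}{V + J} = \frac{1}{J + V}$)
$y{\left(a \right)} = 0$ ($y{\left(a \right)} = a - a = 0$)
$- y{\left(q{\left(X{\left(2,3 \right)},21 \right)} \right)} = \left(-1\right) 0 = 0$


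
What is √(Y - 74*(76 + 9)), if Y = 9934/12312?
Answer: I*√735609187/342 ≈ 79.304*I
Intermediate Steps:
Y = 4967/6156 (Y = 9934*(1/12312) = 4967/6156 ≈ 0.80686)
√(Y - 74*(76 + 9)) = √(4967/6156 - 74*(76 + 9)) = √(4967/6156 - 74*85) = √(4967/6156 - 6290) = √(-38716273/6156) = I*√735609187/342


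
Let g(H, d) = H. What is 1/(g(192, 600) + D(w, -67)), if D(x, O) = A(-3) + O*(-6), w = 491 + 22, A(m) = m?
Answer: 1/591 ≈ 0.0016920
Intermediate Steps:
w = 513
D(x, O) = -3 - 6*O (D(x, O) = -3 + O*(-6) = -3 - 6*O)
1/(g(192, 600) + D(w, -67)) = 1/(192 + (-3 - 6*(-67))) = 1/(192 + (-3 + 402)) = 1/(192 + 399) = 1/591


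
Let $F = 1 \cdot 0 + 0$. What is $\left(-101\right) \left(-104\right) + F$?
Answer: $10504$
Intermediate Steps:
$F = 0$ ($F = 0 + 0 = 0$)
$\left(-101\right) \left(-104\right) + F = \left(-101\right) \left(-104\right) + 0 = 10504 + 0 = 10504$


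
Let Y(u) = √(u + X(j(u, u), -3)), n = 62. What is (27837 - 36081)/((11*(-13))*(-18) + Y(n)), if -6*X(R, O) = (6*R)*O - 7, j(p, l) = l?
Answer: -9793872/3057797 + 8244*√8970/39751361 ≈ -3.1833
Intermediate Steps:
X(R, O) = 7/6 - O*R (X(R, O) = -((6*R)*O - 7)/6 = -(6*O*R - 7)/6 = -(-7 + 6*O*R)/6 = 7/6 - O*R)
Y(u) = √(7/6 + 4*u) (Y(u) = √(u + (7/6 - 1*(-3)*u)) = √(u + (7/6 + 3*u)) = √(7/6 + 4*u))
(27837 - 36081)/((11*(-13))*(-18) + Y(n)) = (27837 - 36081)/((11*(-13))*(-18) + √(42 + 144*62)/6) = -8244/(-143*(-18) + √(42 + 8928)/6) = -8244/(2574 + √8970/6)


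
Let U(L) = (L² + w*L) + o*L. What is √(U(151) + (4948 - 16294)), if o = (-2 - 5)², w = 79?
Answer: √30783 ≈ 175.45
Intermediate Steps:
o = 49 (o = (-7)² = 49)
U(L) = L² + 128*L (U(L) = (L² + 79*L) + 49*L = L² + 128*L)
√(U(151) + (4948 - 16294)) = √(151*(128 + 151) + (4948 - 16294)) = √(151*279 - 11346) = √(42129 - 11346) = √30783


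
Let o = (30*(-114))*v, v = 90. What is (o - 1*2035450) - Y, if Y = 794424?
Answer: -3137674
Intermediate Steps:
o = -307800 (o = (30*(-114))*90 = -3420*90 = -307800)
(o - 1*2035450) - Y = (-307800 - 1*2035450) - 1*794424 = (-307800 - 2035450) - 794424 = -2343250 - 794424 = -3137674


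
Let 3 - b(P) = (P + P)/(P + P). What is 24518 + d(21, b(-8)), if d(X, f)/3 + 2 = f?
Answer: 24518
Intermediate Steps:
b(P) = 2 (b(P) = 3 - (P + P)/(P + P) = 3 - 2*P/(2*P) = 3 - 2*P*1/(2*P) = 3 - 1*1 = 3 - 1 = 2)
d(X, f) = -6 + 3*f
24518 + d(21, b(-8)) = 24518 + (-6 + 3*2) = 24518 + (-6 + 6) = 24518 + 0 = 24518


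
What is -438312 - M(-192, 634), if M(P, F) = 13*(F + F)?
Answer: -454796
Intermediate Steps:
M(P, F) = 26*F (M(P, F) = 13*(2*F) = 26*F)
-438312 - M(-192, 634) = -438312 - 26*634 = -438312 - 1*16484 = -438312 - 16484 = -454796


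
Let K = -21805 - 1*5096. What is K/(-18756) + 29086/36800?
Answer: 21326303/9586400 ≈ 2.2246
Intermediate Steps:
K = -26901 (K = -21805 - 5096 = -26901)
K/(-18756) + 29086/36800 = -26901/(-18756) + 29086/36800 = -26901*(-1/18756) + 29086*(1/36800) = 2989/2084 + 14543/18400 = 21326303/9586400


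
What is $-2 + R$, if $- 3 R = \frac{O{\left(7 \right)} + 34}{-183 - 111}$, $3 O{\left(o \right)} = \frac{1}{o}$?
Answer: $- \frac{36329}{18522} \approx -1.9614$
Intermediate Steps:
$O{\left(o \right)} = \frac{1}{3 o}$
$R = \frac{715}{18522}$ ($R = - \frac{\left(\frac{1}{3 \cdot 7} + 34\right) \frac{1}{-183 - 111}}{3} = - \frac{\left(\frac{1}{3} \cdot \frac{1}{7} + 34\right) \frac{1}{-294}}{3} = - \frac{\left(\frac{1}{21} + 34\right) \left(- \frac{1}{294}\right)}{3} = - \frac{\frac{715}{21} \left(- \frac{1}{294}\right)}{3} = \left(- \frac{1}{3}\right) \left(- \frac{715}{6174}\right) = \frac{715}{18522} \approx 0.038603$)
$-2 + R = -2 + \frac{715}{18522} = - \frac{36329}{18522}$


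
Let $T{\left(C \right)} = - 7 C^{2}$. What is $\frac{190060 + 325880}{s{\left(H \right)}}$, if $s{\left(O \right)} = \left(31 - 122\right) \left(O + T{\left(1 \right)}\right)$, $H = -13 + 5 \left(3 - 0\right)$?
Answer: $\frac{103188}{91} \approx 1133.9$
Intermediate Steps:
$H = 2$ ($H = -13 + 5 \left(3 + 0\right) = -13 + 5 \cdot 3 = -13 + 15 = 2$)
$s{\left(O \right)} = 637 - 91 O$ ($s{\left(O \right)} = \left(31 - 122\right) \left(O - 7 \cdot 1^{2}\right) = - 91 \left(O - 7\right) = - 91 \left(-7 + O\right) = 637 - 91 O$)
$\frac{190060 + 325880}{s{\left(H \right)}} = \frac{190060 + 325880}{637 - 182} = \frac{515940}{637 - 182} = \frac{515940}{455} = 515940 \cdot \frac{1}{455} = \frac{103188}{91}$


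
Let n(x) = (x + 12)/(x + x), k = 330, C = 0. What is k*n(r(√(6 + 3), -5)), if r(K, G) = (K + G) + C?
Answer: -825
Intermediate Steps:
r(K, G) = G + K (r(K, G) = (K + G) + 0 = (G + K) + 0 = G + K)
n(x) = (12 + x)/(2*x) (n(x) = (12 + x)/((2*x)) = (12 + x)*(1/(2*x)) = (12 + x)/(2*x))
k*n(r(√(6 + 3), -5)) = 330*((12 + (-5 + √(6 + 3)))/(2*(-5 + √(6 + 3)))) = 330*((12 + (-5 + √9))/(2*(-5 + √9))) = 330*((12 + (-5 + 3))/(2*(-5 + 3))) = 330*((½)*(12 - 2)/(-2)) = 330*((½)*(-½)*10) = 330*(-5/2) = -825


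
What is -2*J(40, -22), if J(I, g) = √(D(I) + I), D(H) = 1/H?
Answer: -√16010/10 ≈ -12.653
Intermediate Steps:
J(I, g) = √(I + 1/I) (J(I, g) = √(1/I + I) = √(I + 1/I))
-2*J(40, -22) = -2*√(40 + 1/40) = -√16010/10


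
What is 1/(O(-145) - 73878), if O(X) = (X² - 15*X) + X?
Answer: -1/50823 ≈ -1.9676e-5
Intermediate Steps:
O(X) = X² - 14*X
1/(O(-145) - 73878) = 1/(-145*(-14 - 145) - 73878) = 1/(-145*(-159) - 73878) = 1/(23055 - 73878) = 1/(-50823) = -1/50823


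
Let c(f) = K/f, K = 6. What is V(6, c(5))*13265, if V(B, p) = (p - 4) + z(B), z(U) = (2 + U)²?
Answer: 811818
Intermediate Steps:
c(f) = 6/f
V(B, p) = -4 + p + (2 + B)² (V(B, p) = (p - 4) + (2 + B)² = (-4 + p) + (2 + B)² = -4 + p + (2 + B)²)
V(6, c(5))*13265 = (-4 + 6/5 + (2 + 6)²)*13265 = (-4 + 6*(⅕) + 8²)*13265 = (-4 + 6/5 + 64)*13265 = (306/5)*13265 = 811818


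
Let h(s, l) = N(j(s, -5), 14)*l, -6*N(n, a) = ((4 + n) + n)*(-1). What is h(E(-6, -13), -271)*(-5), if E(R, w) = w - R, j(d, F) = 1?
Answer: 1355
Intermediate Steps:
N(n, a) = ⅔ + n/3 (N(n, a) = -((4 + n) + n)*(-1)/6 = -(4 + 2*n)*(-1)/6 = -(-4 - 2*n)/6 = ⅔ + n/3)
h(s, l) = l (h(s, l) = (⅔ + (⅓)*1)*l = (⅔ + ⅓)*l = 1*l = l)
h(E(-6, -13), -271)*(-5) = -271*(-5) = 1355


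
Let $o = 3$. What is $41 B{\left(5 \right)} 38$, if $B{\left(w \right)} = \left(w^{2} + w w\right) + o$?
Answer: $82574$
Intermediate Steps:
$B{\left(w \right)} = 3 + 2 w^{2}$ ($B{\left(w \right)} = \left(w^{2} + w w\right) + 3 = \left(w^{2} + w^{2}\right) + 3 = 2 w^{2} + 3 = 3 + 2 w^{2}$)
$41 B{\left(5 \right)} 38 = 41 \left(3 + 2 \cdot 5^{2}\right) 38 = 41 \left(3 + 2 \cdot 25\right) 38 = 41 \left(3 + 50\right) 38 = 41 \cdot 53 \cdot 38 = 2173 \cdot 38 = 82574$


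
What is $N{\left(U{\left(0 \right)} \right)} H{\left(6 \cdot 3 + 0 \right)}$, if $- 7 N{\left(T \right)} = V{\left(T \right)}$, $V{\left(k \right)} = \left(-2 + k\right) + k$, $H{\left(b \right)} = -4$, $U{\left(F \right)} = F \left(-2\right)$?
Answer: $- \frac{8}{7} \approx -1.1429$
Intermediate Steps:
$U{\left(F \right)} = - 2 F$
$V{\left(k \right)} = -2 + 2 k$
$N{\left(T \right)} = \frac{2}{7} - \frac{2 T}{7}$ ($N{\left(T \right)} = - \frac{-2 + 2 T}{7} = \frac{2}{7} - \frac{2 T}{7}$)
$N{\left(U{\left(0 \right)} \right)} H{\left(6 \cdot 3 + 0 \right)} = \left(\frac{2}{7} - \frac{2 \left(\left(-2\right) 0\right)}{7}\right) \left(-4\right) = \left(\frac{2}{7} - 0\right) \left(-4\right) = \left(\frac{2}{7} + 0\right) \left(-4\right) = \frac{2}{7} \left(-4\right) = - \frac{8}{7}$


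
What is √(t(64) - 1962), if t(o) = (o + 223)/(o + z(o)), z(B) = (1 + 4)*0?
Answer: I*√125281/8 ≈ 44.244*I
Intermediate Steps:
z(B) = 0 (z(B) = 5*0 = 0)
t(o) = (223 + o)/o (t(o) = (o + 223)/(o + 0) = (223 + o)/o)
√(t(64) - 1962) = √((223 + 64)/64 - 1962) = √((1/64)*287 - 1962) = √(287/64 - 1962) = √(-125281/64) = I*√125281/8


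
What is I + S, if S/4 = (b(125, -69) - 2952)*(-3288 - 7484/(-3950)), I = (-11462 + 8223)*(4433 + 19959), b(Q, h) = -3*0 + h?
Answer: -77610372928/1975 ≈ -3.9296e+7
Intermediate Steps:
b(Q, h) = h (b(Q, h) = 0 + h = h)
I = -79005688 (I = -3239*24392 = -79005688)
S = 78425860872/1975 (S = 4*((-69 - 2952)*(-3288 - 7484/(-3950))) = 4*(-3021*(-3288 - 7484*(-1/3950))) = 4*(-3021*(-3288 + 3742/1975)) = 4*(-3021*(-6490058/1975)) = 4*(19606465218/1975) = 78425860872/1975 ≈ 3.9709e+7)
I + S = -79005688 + 78425860872/1975 = -77610372928/1975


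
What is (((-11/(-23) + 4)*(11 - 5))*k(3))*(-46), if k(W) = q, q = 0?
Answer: 0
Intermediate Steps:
k(W) = 0
(((-11/(-23) + 4)*(11 - 5))*k(3))*(-46) = (((-11/(-23) + 4)*(11 - 5))*0)*(-46) = (((-11*(-1/23) + 4)*6)*0)*(-46) = (((11/23 + 4)*6)*0)*(-46) = (((103/23)*6)*0)*(-46) = ((618/23)*0)*(-46) = 0*(-46) = 0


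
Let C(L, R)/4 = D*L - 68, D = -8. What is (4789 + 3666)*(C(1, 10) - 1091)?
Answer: -11794725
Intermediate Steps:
C(L, R) = -272 - 32*L (C(L, R) = 4*(-8*L - 68) = 4*(-68 - 8*L) = -272 - 32*L)
(4789 + 3666)*(C(1, 10) - 1091) = (4789 + 3666)*((-272 - 32*1) - 1091) = 8455*((-272 - 32) - 1091) = 8455*(-304 - 1091) = 8455*(-1395) = -11794725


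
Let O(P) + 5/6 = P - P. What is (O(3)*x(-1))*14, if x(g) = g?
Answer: 35/3 ≈ 11.667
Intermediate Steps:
O(P) = -⅚ (O(P) = -⅚ + (P - P) = -⅚ + 0 = -⅚)
(O(3)*x(-1))*14 = -⅚*(-1)*14 = (⅚)*14 = 35/3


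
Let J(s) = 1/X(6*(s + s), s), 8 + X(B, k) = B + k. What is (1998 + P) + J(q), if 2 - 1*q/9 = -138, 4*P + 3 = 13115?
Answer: 86378673/16372 ≈ 5276.0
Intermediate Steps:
P = 3278 (P = -¾ + (¼)*13115 = -¾ + 13115/4 = 3278)
q = 1260 (q = 18 - 9*(-138) = 18 + 1242 = 1260)
X(B, k) = -8 + B + k (X(B, k) = -8 + (B + k) = -8 + B + k)
J(s) = 1/(-8 + 13*s) (J(s) = 1/(-8 + 6*(s + s) + s) = 1/(-8 + 6*(2*s) + s) = 1/(-8 + 12*s + s) = 1/(-8 + 13*s))
(1998 + P) + J(q) = (1998 + 3278) + 1/(-8 + 13*1260) = 5276 + 1/(-8 + 16380) = 5276 + 1/16372 = 86378673/16372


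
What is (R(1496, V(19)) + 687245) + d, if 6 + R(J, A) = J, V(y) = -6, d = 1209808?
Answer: 1898543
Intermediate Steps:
R(J, A) = -6 + J
(R(1496, V(19)) + 687245) + d = ((-6 + 1496) + 687245) + 1209808 = (1490 + 687245) + 1209808 = 688735 + 1209808 = 1898543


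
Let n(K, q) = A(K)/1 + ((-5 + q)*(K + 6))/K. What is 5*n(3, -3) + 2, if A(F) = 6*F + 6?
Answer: 2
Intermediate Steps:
A(F) = 6 + 6*F
n(K, q) = 6 + 6*K + (-5 + q)*(6 + K)/K (n(K, q) = (6 + 6*K)/1 + ((-5 + q)*(K + 6))/K = (6 + 6*K)*1 + ((-5 + q)*(6 + K))/K = (6 + 6*K) + (-5 + q)*(6 + K)/K = 6 + 6*K + (-5 + q)*(6 + K)/K)
5*n(3, -3) + 2 = 5*((-30 + 6*(-3) + 3*(1 - 3 + 6*3))/3) + 2 = 5*((-30 - 18 + 3*(1 - 3 + 18))/3) + 2 = 5*((-30 - 18 + 3*16)/3) + 2 = 5*((-30 - 18 + 48)/3) + 2 = 5*((⅓)*0) + 2 = 5*0 + 2 = 0 + 2 = 2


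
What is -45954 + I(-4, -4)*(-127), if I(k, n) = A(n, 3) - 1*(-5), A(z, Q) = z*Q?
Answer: -45065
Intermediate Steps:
A(z, Q) = Q*z
I(k, n) = 5 + 3*n (I(k, n) = 3*n - 1*(-5) = 3*n + 5 = 5 + 3*n)
-45954 + I(-4, -4)*(-127) = -45954 + (5 + 3*(-4))*(-127) = -45954 + (5 - 12)*(-127) = -45954 - 7*(-127) = -45954 + 889 = -45065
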